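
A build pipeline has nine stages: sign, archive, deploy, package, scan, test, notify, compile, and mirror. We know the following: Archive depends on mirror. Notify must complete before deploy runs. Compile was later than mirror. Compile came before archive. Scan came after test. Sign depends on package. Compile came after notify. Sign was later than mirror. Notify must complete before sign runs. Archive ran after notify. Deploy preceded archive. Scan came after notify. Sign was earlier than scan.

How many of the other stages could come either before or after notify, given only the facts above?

3

Forced after notify: archive, compile, deploy, scan, and sign.
That leaves mirror, package, and test with no forced order relative to notify — 3.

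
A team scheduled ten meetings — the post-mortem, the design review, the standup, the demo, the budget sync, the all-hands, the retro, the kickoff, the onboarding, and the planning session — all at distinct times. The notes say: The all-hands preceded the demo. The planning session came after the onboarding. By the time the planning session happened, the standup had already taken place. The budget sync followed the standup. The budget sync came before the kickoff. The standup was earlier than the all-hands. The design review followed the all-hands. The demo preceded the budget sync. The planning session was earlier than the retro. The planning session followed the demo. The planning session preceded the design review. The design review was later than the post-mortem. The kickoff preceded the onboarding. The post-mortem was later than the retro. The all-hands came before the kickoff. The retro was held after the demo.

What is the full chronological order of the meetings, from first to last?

The constraints fix every adjacent pair, so only one ordering works:
the standup → the all-hands → the demo → the budget sync → the kickoff → the onboarding → the planning session → the retro → the post-mortem → the design review.

the standup, the all-hands, the demo, the budget sync, the kickoff, the onboarding, the planning session, the retro, the post-mortem, the design review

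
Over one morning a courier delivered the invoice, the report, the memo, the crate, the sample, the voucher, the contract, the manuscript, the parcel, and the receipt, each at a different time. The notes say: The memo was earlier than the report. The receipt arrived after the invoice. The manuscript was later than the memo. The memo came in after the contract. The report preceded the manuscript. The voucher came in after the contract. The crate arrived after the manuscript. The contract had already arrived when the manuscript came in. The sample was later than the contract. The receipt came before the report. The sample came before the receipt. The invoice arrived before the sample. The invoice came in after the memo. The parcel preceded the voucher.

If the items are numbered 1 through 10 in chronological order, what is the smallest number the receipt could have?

5

The contract, the invoice, the memo, and the sample must all come before the receipt — 4 forced predecessors.
Nothing else is forced ahead of the receipt, so its earliest slot is position 4 + 1 = 5.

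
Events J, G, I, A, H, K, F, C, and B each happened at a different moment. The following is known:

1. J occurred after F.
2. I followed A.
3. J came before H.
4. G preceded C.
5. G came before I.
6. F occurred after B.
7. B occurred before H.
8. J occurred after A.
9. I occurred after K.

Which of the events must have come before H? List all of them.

A, B, F, J

Directly stated before H: B and J.
A reaches H via A → J → H.
F reaches H via F → J → H.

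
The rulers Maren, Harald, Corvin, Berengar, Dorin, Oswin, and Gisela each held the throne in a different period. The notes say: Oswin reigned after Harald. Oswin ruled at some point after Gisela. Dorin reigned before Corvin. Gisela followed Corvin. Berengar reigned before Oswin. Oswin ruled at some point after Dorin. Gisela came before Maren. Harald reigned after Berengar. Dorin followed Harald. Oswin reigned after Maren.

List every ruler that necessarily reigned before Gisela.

Directly stated before Gisela: Corvin.
Berengar reaches Gisela via Berengar → Harald → Dorin → Corvin → Gisela.
Dorin reaches Gisela via Dorin → Corvin → Gisela.
Harald reaches Gisela via Harald → Dorin → Corvin → Gisela.
No chain forces Oswin (or any of the others) ahead of Gisela.

Berengar, Corvin, Dorin, Harald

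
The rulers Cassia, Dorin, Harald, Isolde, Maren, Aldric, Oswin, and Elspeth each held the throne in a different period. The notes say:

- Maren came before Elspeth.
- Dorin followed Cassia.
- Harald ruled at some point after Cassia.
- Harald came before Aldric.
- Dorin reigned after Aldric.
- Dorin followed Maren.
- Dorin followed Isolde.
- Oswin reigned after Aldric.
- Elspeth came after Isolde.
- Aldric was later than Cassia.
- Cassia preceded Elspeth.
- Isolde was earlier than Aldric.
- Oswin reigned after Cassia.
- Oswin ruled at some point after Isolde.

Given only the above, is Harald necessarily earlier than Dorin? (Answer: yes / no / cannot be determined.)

Chain the constraints: Harald → Aldric → Dorin. Each link is directly stated, so Harald comes before Dorin.

yes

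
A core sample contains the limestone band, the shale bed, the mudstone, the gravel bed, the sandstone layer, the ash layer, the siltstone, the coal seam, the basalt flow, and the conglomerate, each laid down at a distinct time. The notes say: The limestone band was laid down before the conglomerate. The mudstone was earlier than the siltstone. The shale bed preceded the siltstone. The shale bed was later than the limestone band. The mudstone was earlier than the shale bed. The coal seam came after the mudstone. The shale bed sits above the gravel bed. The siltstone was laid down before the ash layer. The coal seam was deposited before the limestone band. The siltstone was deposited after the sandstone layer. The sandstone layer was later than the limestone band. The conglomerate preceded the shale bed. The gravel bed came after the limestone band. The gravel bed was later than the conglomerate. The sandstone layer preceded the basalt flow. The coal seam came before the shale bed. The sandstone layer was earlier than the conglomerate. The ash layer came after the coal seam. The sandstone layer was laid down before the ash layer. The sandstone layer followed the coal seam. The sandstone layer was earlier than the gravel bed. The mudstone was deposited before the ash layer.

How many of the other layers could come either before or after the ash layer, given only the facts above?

1

Forced before the ash layer: the coal seam, the conglomerate, the gravel bed, the limestone band, the mudstone, the sandstone layer, the shale bed, and the siltstone.
That leaves the basalt flow with no forced order relative to the ash layer — 1.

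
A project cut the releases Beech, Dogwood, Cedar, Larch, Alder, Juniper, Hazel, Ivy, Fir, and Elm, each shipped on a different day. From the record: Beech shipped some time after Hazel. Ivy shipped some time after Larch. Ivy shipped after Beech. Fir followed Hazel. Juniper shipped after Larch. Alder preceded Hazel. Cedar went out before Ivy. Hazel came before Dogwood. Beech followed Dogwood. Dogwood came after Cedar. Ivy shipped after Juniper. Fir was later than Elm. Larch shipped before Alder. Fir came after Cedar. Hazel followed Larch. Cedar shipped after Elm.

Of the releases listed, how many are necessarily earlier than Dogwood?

Directly stated before Dogwood: Cedar and Hazel.
Alder reaches Dogwood via Alder → Hazel → Dogwood.
Elm reaches Dogwood via Elm → Cedar → Dogwood.
Larch reaches Dogwood via Larch → Hazel → Dogwood.
That's Alder, Cedar, Elm, Hazel, and Larch — 5 in all.

5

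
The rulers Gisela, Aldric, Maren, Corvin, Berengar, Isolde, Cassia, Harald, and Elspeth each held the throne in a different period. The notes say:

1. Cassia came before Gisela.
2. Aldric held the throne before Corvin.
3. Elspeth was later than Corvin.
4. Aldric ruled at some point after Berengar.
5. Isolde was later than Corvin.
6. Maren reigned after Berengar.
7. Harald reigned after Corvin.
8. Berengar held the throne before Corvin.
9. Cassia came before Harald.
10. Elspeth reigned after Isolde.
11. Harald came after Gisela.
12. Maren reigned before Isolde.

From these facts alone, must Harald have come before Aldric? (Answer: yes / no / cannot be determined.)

Tracing the constraints gives Aldric → Corvin → Harald, so Aldric must come before Harald.
That means Harald cannot be before Aldric.

no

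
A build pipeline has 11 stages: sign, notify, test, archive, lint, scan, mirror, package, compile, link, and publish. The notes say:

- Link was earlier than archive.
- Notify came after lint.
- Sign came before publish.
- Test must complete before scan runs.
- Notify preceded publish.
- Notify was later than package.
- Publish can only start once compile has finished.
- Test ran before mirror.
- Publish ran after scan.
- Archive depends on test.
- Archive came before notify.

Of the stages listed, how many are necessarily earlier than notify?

5

Directly stated before notify: archive, lint, and package.
Link reaches notify via link → archive → notify.
Test reaches notify via test → archive → notify.
That's archive, link, lint, package, and test — 5 in all.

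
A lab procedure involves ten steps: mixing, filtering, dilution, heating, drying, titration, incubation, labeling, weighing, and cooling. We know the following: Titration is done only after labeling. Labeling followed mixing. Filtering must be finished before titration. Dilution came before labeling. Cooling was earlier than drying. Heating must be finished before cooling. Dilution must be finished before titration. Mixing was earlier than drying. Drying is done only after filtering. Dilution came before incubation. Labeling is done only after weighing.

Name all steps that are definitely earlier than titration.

Directly stated before titration: dilution, filtering, and labeling.
Mixing reaches titration via mixing → labeling → titration.
Weighing reaches titration via weighing → labeling → titration.

dilution, filtering, labeling, mixing, weighing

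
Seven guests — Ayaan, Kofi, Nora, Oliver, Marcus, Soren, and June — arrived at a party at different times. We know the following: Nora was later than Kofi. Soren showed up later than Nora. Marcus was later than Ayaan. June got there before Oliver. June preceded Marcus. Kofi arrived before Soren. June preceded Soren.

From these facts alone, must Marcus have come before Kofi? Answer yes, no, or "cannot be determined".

cannot be determined

No chain of stated constraints runs from Marcus to Kofi, and none runs from Kofi to Marcus either.
So the relative order of Marcus and Kofi is not fixed by the given facts.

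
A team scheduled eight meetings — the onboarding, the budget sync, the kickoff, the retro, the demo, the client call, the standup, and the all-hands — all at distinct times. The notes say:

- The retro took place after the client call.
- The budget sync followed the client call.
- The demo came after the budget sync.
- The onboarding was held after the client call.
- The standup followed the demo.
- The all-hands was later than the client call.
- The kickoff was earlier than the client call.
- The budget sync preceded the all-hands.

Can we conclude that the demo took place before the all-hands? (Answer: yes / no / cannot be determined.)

cannot be determined

No chain of stated constraints runs from the demo to the all-hands, and none runs from the all-hands to the demo either.
So the relative order of the demo and the all-hands is not fixed by the given facts.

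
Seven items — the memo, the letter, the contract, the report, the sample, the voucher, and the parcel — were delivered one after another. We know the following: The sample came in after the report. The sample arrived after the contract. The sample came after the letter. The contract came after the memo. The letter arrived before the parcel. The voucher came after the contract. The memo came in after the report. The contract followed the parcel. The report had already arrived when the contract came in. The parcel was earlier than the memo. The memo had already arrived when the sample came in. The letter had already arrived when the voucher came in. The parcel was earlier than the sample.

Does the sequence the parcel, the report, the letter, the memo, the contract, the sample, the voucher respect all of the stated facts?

The constraints require the letter before the parcel, but in the proposed sequence the parcel appears ahead of the letter. That one violation is enough.

no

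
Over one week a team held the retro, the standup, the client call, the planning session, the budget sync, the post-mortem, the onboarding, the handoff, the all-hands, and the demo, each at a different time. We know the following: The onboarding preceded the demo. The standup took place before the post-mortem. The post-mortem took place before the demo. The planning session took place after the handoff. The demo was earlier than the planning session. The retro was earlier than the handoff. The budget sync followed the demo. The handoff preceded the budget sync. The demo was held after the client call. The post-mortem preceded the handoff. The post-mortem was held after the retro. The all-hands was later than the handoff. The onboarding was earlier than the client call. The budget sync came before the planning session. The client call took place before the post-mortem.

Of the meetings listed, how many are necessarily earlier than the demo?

Directly stated before the demo: the client call, the onboarding, and the post-mortem.
The retro reaches the demo via the retro → the post-mortem → the demo.
The standup reaches the demo via the standup → the post-mortem → the demo.
That's the client call, the onboarding, the post-mortem, the retro, and the standup — 5 in all.

5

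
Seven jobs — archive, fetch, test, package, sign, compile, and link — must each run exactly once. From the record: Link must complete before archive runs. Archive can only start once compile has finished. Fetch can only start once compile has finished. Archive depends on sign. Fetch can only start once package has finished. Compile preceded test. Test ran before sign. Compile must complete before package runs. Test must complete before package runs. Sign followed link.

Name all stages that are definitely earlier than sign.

compile, link, test

Directly stated before sign: link and test.
Compile reaches sign via compile → test → sign.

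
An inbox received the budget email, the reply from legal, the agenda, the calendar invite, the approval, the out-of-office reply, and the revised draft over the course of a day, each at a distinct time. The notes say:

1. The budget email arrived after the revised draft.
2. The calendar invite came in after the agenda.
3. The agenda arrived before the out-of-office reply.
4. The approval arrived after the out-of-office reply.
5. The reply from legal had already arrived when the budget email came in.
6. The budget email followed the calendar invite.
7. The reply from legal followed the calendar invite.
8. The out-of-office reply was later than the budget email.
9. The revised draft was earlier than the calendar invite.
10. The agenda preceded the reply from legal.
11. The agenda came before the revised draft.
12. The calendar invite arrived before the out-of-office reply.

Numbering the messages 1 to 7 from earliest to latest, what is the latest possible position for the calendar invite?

The calendar invite must come before the approval, the budget email, the out-of-office reply, and the reply from legal — 4 messages forced after it.
Everything else can be placed before the calendar invite in some valid order, so the calendar invite can sit as late as position 7 − 4 = 3.

3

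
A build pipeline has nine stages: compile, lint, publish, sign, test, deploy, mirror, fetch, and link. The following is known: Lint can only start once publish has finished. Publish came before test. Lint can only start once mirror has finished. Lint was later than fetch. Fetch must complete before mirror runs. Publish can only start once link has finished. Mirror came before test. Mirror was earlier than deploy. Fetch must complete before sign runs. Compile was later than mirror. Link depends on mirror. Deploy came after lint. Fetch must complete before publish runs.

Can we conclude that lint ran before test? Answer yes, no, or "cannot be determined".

cannot be determined

No chain of stated constraints runs from lint to test, and none runs from test to lint either.
So the relative order of lint and test is not fixed by the given facts.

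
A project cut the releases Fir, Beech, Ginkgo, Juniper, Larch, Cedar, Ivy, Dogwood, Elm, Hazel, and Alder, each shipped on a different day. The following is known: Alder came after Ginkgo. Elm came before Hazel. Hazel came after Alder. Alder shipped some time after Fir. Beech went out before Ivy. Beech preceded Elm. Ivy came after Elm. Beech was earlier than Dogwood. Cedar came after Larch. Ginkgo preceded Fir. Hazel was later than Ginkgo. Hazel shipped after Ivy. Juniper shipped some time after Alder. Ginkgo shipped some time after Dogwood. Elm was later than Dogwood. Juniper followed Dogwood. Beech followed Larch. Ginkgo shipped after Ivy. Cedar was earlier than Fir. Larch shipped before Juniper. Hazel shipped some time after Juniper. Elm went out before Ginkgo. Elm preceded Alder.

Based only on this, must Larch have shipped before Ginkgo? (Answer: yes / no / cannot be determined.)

Chain the constraints: Larch → Beech → Elm → Ginkgo. Each link is directly stated, so Larch comes before Ginkgo.

yes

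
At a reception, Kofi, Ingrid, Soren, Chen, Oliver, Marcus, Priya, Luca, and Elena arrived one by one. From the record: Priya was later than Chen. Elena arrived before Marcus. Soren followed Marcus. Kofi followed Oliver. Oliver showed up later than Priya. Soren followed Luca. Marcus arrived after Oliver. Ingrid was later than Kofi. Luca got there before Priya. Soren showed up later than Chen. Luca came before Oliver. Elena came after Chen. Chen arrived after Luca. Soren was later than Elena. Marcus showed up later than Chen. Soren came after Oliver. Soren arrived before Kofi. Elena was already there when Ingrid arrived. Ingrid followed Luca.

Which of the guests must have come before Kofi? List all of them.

Directly stated before Kofi: Oliver and Soren.
Chen reaches Kofi via Chen → Soren → Kofi.
Elena reaches Kofi via Elena → Soren → Kofi.
Luca reaches Kofi via Luca → Soren → Kofi.
Likewise Marcus and Priya each reach Kofi by chaining the stated constraints.

Chen, Elena, Luca, Marcus, Oliver, Priya, Soren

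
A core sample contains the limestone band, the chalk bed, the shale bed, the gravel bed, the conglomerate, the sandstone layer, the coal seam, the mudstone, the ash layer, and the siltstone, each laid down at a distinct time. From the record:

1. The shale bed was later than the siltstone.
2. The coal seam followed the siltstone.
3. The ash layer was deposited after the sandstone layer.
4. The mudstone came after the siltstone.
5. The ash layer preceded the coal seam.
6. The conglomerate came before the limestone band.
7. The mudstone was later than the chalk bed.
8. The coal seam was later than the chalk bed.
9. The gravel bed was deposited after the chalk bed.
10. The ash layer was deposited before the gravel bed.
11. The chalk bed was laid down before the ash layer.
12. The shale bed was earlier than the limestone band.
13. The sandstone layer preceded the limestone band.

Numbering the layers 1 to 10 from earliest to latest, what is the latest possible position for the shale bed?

9

The shale bed must come before the limestone band — 1 layer forced after it.
Everything else can be placed before the shale bed in some valid order, so the shale bed can sit as late as position 10 − 1 = 9.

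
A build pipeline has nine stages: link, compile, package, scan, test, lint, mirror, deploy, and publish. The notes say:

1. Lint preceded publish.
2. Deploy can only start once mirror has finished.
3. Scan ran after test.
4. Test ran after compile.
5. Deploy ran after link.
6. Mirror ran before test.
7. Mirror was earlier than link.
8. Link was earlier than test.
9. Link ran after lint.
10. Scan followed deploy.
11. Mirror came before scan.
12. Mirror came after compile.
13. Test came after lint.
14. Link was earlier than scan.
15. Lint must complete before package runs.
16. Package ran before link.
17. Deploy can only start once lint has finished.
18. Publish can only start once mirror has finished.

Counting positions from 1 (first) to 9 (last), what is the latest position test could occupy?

8

Test must come before scan — 1 stage forced after it.
Everything else can be placed before test in some valid order, so test can sit as late as position 9 − 1 = 8.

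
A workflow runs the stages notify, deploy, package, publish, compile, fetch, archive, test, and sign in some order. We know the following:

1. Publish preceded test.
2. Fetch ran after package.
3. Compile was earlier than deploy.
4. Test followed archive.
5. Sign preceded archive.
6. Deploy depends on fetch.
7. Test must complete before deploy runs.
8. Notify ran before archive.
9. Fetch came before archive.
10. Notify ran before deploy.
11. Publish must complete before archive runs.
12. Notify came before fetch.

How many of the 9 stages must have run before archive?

5

Directly stated before archive: fetch, notify, publish, and sign.
Package reaches archive via package → fetch → archive.
No chain forces compile (or any of the others) ahead of archive.
That's fetch, notify, package, publish, and sign — 5 in all.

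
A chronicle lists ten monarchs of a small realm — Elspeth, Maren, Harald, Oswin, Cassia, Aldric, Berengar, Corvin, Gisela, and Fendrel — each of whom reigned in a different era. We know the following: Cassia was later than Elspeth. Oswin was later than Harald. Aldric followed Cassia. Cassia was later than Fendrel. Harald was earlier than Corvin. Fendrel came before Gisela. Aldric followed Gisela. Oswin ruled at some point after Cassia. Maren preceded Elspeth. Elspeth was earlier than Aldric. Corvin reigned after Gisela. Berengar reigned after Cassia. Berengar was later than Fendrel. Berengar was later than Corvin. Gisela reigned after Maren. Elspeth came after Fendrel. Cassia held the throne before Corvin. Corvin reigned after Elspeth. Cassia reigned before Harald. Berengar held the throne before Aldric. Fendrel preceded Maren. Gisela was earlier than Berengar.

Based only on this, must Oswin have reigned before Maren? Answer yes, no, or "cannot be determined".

Tracing the constraints gives Maren → Elspeth → Cassia → Oswin, so Maren must come before Oswin.
That means Oswin cannot be before Maren.

no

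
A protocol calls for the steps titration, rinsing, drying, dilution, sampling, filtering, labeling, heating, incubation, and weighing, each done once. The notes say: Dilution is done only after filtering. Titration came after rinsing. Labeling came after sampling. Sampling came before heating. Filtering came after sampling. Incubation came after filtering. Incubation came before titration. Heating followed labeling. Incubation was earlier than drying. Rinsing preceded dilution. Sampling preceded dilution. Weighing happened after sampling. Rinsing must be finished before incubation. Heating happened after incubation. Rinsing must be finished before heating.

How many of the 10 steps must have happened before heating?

5

Directly stated before heating: incubation, labeling, rinsing, and sampling.
Filtering reaches heating via filtering → incubation → heating.
No chain forces dilution (or any of the others) ahead of heating.
That's filtering, incubation, labeling, rinsing, and sampling — 5 in all.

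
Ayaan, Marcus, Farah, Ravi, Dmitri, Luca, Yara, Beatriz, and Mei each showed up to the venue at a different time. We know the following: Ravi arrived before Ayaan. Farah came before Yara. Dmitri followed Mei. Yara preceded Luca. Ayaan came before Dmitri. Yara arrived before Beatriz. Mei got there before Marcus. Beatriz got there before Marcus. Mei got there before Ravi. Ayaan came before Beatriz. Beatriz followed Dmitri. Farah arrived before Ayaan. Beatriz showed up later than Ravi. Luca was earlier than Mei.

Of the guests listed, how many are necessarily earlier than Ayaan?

Directly stated before Ayaan: Farah and Ravi.
Luca reaches Ayaan via Luca → Mei → Ravi → Ayaan.
Mei reaches Ayaan via Mei → Ravi → Ayaan.
Yara reaches Ayaan via Yara → Luca → Mei → Ravi → Ayaan.
That's Farah, Luca, Mei, Ravi, and Yara — 5 in all.

5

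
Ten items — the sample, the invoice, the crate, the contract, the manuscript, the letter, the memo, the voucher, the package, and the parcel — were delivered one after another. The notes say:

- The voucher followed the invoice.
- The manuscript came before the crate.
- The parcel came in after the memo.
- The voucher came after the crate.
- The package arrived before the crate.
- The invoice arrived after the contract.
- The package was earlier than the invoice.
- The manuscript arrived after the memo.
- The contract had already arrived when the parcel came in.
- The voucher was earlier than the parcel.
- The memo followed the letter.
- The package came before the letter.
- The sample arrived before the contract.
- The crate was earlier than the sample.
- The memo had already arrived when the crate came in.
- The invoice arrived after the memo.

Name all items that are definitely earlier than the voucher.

Directly stated before the voucher: the crate and the invoice.
The contract reaches the voucher via the contract → the invoice → the voucher.
The letter reaches the voucher via the letter → the memo → the crate → the voucher.
The manuscript reaches the voucher via the manuscript → the crate → the voucher.
Likewise the memo, the package, and the sample each reach the voucher by chaining the stated constraints.
No chain forces the parcel ahead of the voucher.

the contract, the crate, the invoice, the letter, the manuscript, the memo, the package, the sample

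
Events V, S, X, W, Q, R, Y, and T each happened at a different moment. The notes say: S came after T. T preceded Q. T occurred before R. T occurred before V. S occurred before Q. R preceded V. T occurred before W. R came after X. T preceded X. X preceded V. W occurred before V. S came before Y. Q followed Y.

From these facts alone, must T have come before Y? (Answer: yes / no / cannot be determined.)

yes

Chain the constraints: T → S → Y. Each link is directly stated, so T comes before Y.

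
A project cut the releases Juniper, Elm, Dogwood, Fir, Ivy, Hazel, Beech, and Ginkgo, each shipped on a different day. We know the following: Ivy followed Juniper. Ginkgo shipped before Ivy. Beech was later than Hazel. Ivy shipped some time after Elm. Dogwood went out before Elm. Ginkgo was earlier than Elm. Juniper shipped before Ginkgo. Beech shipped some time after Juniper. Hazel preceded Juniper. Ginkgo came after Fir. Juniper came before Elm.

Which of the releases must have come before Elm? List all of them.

Directly stated before Elm: Dogwood, Ginkgo, and Juniper.
Fir reaches Elm via Fir → Ginkgo → Elm.
Hazel reaches Elm via Hazel → Juniper → Elm.

Dogwood, Fir, Ginkgo, Hazel, Juniper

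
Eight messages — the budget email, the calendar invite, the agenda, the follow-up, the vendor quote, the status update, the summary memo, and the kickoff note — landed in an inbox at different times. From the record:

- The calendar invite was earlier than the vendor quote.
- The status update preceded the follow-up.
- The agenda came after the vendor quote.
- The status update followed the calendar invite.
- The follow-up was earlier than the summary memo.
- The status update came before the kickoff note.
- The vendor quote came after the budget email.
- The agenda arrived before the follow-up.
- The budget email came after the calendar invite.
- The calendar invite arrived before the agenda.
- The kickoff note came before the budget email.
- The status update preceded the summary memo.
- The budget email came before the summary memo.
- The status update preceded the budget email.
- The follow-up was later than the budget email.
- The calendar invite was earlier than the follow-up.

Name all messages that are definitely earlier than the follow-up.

the agenda, the budget email, the calendar invite, the kickoff note, the status update, the vendor quote

Directly stated before the follow-up: the agenda, the budget email, the calendar invite, and the status update.
The kickoff note reaches the follow-up via the kickoff note → the budget email → the follow-up.
The vendor quote reaches the follow-up via the vendor quote → the agenda → the follow-up.
No chain forces the summary memo ahead of the follow-up.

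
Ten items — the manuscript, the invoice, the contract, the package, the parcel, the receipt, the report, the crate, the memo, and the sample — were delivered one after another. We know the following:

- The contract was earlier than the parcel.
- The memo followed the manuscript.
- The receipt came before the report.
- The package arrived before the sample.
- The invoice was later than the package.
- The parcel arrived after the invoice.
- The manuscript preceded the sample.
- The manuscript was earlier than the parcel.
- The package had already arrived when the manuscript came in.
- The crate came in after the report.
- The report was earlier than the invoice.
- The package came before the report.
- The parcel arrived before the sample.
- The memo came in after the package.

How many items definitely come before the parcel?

Directly stated before the parcel: the contract, the invoice, and the manuscript.
The package reaches the parcel via the package → the invoice → the parcel.
The receipt reaches the parcel via the receipt → the report → the invoice → the parcel.
The report reaches the parcel via the report → the invoice → the parcel.
No chain forces the crate (or any of the others) ahead of the parcel.
That's the contract, the invoice, the manuscript, the package, the receipt, and the report — 6 in all.

6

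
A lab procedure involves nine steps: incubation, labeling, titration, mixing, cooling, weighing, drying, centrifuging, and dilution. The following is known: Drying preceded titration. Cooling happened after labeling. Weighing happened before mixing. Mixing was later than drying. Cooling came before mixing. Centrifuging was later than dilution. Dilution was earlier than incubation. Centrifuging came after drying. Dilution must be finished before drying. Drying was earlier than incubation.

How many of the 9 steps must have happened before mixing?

Directly stated before mixing: cooling, drying, and weighing.
Dilution reaches mixing via dilution → drying → mixing.
Labeling reaches mixing via labeling → cooling → mixing.
No chain forces incubation (or any of the others) ahead of mixing.
That's cooling, dilution, drying, labeling, and weighing — 5 in all.

5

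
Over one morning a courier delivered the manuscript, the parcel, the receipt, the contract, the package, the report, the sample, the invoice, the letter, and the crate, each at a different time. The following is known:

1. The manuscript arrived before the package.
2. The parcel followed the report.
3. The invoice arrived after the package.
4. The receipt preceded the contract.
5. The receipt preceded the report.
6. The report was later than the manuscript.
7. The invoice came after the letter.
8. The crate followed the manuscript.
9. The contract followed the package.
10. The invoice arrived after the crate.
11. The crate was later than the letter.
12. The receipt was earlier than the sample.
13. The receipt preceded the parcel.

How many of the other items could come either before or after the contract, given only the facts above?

Forced before the contract: the manuscript, the package, and the receipt.
That leaves the crate, the invoice, the letter, the parcel, the report, and the sample with no forced order relative to the contract — 6.

6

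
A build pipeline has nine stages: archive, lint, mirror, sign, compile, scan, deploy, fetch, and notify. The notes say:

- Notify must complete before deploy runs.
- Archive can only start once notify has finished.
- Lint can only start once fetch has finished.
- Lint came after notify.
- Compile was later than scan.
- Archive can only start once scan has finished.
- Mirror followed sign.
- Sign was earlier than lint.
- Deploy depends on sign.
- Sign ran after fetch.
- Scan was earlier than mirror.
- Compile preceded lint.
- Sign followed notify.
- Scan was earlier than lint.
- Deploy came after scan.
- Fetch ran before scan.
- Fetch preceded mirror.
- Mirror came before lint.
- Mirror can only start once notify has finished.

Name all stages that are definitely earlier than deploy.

fetch, notify, scan, sign

Directly stated before deploy: notify, scan, and sign.
Fetch reaches deploy via fetch → scan → deploy.
No chain forces lint (or any of the others) ahead of deploy.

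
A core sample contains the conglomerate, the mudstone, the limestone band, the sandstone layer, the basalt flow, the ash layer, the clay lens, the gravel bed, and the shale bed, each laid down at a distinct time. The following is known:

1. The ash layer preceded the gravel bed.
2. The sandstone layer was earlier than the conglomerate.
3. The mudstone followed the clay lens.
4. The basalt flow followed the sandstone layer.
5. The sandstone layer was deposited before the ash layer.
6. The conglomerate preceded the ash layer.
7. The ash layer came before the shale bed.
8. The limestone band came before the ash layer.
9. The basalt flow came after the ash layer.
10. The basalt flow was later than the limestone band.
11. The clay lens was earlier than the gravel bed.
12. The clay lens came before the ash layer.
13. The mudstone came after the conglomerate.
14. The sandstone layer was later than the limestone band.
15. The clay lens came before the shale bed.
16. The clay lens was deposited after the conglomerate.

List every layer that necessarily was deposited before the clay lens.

Directly stated before the clay lens: the conglomerate.
The limestone band reaches the clay lens via the limestone band → the sandstone layer → the conglomerate → the clay lens.
The sandstone layer reaches the clay lens via the sandstone layer → the conglomerate → the clay lens.
No chain forces the gravel bed (or any of the others) ahead of the clay lens.

the conglomerate, the limestone band, the sandstone layer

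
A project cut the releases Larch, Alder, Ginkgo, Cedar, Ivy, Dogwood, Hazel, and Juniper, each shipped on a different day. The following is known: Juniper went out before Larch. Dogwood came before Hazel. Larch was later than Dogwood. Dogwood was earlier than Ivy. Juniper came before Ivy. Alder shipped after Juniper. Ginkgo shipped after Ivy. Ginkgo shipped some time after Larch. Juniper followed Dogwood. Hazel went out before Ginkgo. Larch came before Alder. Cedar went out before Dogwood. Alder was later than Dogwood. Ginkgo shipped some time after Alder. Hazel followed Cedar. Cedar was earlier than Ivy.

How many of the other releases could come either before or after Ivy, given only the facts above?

3

Forced before Ivy: Cedar, Dogwood, and Juniper; forced after Ivy: Ginkgo.
That leaves Alder, Hazel, and Larch with no forced order relative to Ivy — 3.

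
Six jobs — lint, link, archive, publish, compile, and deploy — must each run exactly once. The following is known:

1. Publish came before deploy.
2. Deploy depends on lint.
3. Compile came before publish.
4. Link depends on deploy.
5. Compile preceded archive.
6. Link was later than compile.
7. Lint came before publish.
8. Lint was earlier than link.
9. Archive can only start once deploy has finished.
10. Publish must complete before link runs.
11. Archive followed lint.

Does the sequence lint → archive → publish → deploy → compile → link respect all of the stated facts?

The constraints require compile before archive, but in the proposed sequence archive appears ahead of compile. That one violation is enough.

no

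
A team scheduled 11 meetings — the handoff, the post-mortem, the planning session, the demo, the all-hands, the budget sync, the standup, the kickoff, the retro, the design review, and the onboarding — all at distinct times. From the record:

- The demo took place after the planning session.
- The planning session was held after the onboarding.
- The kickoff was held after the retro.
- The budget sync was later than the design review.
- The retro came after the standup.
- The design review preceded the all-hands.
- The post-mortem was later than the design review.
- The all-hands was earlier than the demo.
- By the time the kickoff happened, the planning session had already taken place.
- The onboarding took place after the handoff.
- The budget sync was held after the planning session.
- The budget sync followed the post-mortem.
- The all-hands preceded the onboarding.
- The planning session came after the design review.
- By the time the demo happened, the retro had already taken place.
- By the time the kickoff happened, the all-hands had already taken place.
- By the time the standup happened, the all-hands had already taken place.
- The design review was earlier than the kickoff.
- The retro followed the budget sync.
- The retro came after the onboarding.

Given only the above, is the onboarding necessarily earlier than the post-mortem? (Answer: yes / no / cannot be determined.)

cannot be determined

No chain of stated constraints runs from the onboarding to the post-mortem, and none runs from the post-mortem to the onboarding either.
So the relative order of the onboarding and the post-mortem is not fixed by the given facts.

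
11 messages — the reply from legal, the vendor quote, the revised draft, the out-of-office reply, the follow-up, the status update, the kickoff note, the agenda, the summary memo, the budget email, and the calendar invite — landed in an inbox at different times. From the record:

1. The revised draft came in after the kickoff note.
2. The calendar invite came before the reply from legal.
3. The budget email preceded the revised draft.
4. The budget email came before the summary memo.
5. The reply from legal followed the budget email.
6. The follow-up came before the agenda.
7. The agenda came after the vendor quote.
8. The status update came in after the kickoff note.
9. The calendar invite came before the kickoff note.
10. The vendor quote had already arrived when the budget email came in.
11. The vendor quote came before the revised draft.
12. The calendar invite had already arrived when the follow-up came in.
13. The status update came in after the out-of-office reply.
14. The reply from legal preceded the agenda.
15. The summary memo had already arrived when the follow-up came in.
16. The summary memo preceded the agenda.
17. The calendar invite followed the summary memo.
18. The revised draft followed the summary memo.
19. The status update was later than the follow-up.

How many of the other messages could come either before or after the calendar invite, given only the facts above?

1

Forced before the calendar invite: the budget email, the summary memo, and the vendor quote; forced after the calendar invite: the agenda, the follow-up, the kickoff note, the reply from legal, the revised draft, and the status update.
That leaves the out-of-office reply with no forced order relative to the calendar invite — 1.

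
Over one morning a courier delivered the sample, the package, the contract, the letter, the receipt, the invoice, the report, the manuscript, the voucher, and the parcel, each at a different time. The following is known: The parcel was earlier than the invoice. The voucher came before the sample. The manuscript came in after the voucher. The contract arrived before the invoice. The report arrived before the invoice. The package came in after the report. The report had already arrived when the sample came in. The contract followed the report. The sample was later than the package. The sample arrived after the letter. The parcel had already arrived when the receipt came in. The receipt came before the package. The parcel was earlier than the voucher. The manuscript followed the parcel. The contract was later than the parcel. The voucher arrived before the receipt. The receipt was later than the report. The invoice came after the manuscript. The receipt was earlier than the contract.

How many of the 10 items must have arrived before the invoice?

6

Directly stated before the invoice: the contract, the manuscript, the parcel, and the report.
The receipt reaches the invoice via the receipt → the contract → the invoice.
The voucher reaches the invoice via the voucher → the manuscript → the invoice.
No chain forces the sample (or any of the others) ahead of the invoice.
That's the contract, the manuscript, the parcel, the receipt, the report, and the voucher — 6 in all.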